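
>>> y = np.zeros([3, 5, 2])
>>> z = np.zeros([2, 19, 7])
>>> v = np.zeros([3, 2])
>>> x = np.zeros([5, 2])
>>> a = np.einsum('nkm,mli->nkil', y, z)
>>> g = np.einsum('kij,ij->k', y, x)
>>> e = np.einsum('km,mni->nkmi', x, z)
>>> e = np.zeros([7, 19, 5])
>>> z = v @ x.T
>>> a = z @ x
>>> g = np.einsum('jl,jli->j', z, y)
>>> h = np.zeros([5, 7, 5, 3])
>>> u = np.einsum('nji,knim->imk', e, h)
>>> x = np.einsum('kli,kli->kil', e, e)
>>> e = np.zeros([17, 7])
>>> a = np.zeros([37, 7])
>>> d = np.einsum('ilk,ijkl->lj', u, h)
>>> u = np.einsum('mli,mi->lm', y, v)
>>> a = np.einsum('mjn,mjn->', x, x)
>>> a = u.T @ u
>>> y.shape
(3, 5, 2)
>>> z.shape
(3, 5)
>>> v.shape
(3, 2)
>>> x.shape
(7, 5, 19)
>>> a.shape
(3, 3)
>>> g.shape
(3,)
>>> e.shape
(17, 7)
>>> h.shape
(5, 7, 5, 3)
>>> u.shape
(5, 3)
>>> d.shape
(3, 7)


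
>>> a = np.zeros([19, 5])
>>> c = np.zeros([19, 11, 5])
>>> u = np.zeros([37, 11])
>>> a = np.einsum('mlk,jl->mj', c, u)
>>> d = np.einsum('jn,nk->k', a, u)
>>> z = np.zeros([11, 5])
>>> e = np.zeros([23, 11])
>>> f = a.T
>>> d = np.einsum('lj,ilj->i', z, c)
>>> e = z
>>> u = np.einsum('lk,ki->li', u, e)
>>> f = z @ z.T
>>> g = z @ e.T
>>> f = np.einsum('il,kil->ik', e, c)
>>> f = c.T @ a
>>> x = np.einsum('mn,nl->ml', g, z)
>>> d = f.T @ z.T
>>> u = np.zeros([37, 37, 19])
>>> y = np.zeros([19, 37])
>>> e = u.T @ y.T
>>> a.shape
(19, 37)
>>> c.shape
(19, 11, 5)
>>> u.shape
(37, 37, 19)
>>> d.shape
(37, 11, 11)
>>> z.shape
(11, 5)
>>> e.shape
(19, 37, 19)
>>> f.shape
(5, 11, 37)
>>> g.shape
(11, 11)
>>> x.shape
(11, 5)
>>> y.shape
(19, 37)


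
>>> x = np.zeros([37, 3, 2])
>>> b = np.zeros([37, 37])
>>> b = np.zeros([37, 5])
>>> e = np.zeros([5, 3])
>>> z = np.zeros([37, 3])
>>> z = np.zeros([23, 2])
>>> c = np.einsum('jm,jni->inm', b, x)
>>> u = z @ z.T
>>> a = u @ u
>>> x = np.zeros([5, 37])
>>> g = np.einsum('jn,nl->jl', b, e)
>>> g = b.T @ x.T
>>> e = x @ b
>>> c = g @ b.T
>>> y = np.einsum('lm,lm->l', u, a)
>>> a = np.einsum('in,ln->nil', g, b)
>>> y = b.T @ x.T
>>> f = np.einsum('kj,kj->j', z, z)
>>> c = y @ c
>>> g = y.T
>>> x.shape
(5, 37)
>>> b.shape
(37, 5)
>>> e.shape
(5, 5)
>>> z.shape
(23, 2)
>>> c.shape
(5, 37)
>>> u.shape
(23, 23)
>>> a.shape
(5, 5, 37)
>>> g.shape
(5, 5)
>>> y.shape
(5, 5)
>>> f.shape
(2,)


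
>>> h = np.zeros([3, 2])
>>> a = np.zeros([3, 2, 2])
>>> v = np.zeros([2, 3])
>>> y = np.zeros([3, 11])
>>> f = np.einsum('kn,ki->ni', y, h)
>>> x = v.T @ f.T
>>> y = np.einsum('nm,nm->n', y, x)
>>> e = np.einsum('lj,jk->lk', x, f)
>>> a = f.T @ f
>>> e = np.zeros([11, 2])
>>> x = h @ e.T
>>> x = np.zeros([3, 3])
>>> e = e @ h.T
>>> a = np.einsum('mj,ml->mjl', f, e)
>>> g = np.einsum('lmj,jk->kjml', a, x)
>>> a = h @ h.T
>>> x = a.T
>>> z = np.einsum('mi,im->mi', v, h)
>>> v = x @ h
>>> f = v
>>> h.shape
(3, 2)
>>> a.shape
(3, 3)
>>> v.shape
(3, 2)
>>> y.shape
(3,)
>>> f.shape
(3, 2)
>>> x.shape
(3, 3)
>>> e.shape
(11, 3)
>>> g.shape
(3, 3, 2, 11)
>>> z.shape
(2, 3)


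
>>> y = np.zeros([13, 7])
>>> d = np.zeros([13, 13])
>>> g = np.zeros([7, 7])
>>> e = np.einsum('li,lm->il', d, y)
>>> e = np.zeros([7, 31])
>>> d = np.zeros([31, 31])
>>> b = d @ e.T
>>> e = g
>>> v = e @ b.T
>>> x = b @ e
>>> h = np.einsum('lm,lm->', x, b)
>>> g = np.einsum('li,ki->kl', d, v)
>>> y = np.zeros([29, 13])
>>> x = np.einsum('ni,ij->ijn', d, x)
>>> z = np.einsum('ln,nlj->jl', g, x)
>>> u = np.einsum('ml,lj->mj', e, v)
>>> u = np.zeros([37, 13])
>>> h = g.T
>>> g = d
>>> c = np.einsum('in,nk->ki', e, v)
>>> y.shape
(29, 13)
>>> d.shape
(31, 31)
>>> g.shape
(31, 31)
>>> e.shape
(7, 7)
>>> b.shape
(31, 7)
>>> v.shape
(7, 31)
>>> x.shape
(31, 7, 31)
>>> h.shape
(31, 7)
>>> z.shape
(31, 7)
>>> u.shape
(37, 13)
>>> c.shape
(31, 7)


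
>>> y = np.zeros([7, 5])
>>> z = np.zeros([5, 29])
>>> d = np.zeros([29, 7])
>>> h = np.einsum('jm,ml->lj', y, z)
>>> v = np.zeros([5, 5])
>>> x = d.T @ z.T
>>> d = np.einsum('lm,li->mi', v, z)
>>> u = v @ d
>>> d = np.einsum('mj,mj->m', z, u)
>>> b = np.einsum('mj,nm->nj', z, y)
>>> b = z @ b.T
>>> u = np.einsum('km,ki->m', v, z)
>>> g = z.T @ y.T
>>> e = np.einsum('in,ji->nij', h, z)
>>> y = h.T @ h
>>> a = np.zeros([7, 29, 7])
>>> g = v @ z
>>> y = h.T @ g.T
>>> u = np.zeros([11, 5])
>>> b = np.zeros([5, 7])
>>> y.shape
(7, 5)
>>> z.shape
(5, 29)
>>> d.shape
(5,)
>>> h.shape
(29, 7)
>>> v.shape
(5, 5)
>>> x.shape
(7, 5)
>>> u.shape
(11, 5)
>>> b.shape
(5, 7)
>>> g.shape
(5, 29)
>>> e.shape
(7, 29, 5)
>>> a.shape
(7, 29, 7)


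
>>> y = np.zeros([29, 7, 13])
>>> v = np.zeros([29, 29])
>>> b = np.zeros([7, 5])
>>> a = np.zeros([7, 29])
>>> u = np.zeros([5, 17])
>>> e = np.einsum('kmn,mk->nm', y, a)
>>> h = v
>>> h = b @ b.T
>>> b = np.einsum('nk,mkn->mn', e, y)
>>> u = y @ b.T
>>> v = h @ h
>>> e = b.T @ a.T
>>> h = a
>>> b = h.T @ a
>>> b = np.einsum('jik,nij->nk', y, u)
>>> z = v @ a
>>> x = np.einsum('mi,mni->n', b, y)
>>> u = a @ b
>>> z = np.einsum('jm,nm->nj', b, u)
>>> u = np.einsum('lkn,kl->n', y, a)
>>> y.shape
(29, 7, 13)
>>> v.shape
(7, 7)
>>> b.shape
(29, 13)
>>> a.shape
(7, 29)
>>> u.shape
(13,)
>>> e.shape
(13, 7)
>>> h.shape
(7, 29)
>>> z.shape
(7, 29)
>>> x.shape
(7,)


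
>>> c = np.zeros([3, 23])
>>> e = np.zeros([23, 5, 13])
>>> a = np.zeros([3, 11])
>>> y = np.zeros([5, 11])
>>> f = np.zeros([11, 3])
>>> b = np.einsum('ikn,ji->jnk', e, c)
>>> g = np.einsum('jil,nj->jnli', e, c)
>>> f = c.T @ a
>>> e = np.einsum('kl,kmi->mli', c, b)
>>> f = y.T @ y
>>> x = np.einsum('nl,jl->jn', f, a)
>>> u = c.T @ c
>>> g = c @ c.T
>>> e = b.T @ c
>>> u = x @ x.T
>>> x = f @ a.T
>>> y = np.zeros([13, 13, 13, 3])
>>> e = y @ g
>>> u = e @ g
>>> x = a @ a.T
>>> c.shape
(3, 23)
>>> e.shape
(13, 13, 13, 3)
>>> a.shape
(3, 11)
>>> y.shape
(13, 13, 13, 3)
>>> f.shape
(11, 11)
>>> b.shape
(3, 13, 5)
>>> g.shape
(3, 3)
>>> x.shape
(3, 3)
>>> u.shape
(13, 13, 13, 3)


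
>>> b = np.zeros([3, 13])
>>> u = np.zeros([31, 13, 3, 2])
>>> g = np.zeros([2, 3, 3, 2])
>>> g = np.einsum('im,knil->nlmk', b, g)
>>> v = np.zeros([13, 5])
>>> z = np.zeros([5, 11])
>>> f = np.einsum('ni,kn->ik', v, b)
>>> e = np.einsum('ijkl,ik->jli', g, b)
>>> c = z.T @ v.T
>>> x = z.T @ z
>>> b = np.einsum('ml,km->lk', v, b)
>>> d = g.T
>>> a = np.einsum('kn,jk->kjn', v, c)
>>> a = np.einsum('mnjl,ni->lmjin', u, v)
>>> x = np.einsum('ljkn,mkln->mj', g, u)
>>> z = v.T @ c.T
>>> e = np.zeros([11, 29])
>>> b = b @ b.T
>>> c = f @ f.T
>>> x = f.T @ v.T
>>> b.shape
(5, 5)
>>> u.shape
(31, 13, 3, 2)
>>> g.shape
(3, 2, 13, 2)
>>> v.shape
(13, 5)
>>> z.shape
(5, 11)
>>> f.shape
(5, 3)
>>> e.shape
(11, 29)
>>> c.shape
(5, 5)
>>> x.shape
(3, 13)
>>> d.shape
(2, 13, 2, 3)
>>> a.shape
(2, 31, 3, 5, 13)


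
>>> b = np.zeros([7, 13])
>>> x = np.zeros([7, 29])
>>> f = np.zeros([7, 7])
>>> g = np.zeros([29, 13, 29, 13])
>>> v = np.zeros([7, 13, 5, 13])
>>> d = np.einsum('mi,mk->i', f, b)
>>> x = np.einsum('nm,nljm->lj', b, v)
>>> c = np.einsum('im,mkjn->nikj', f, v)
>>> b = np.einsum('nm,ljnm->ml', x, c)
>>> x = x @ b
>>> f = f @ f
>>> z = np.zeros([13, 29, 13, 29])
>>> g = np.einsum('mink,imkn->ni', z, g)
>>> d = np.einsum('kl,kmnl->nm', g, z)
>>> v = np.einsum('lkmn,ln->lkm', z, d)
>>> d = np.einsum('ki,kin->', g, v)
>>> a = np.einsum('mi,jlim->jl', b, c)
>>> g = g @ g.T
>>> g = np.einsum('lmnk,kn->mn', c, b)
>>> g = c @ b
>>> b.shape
(5, 13)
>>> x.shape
(13, 13)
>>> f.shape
(7, 7)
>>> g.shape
(13, 7, 13, 13)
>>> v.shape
(13, 29, 13)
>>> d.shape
()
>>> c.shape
(13, 7, 13, 5)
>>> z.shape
(13, 29, 13, 29)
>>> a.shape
(13, 7)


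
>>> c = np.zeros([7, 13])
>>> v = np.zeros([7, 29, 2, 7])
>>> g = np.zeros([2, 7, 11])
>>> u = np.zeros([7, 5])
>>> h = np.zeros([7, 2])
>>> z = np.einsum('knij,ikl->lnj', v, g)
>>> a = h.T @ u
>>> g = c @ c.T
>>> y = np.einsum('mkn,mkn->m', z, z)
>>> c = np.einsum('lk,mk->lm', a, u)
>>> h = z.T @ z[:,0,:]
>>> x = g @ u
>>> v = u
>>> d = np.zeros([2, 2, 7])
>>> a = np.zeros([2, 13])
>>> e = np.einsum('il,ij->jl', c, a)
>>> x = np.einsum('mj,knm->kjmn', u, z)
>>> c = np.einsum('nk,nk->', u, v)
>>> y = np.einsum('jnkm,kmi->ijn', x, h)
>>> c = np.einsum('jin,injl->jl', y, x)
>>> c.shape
(7, 29)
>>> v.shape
(7, 5)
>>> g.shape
(7, 7)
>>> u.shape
(7, 5)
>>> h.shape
(7, 29, 7)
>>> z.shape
(11, 29, 7)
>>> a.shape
(2, 13)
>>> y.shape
(7, 11, 5)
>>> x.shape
(11, 5, 7, 29)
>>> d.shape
(2, 2, 7)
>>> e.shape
(13, 7)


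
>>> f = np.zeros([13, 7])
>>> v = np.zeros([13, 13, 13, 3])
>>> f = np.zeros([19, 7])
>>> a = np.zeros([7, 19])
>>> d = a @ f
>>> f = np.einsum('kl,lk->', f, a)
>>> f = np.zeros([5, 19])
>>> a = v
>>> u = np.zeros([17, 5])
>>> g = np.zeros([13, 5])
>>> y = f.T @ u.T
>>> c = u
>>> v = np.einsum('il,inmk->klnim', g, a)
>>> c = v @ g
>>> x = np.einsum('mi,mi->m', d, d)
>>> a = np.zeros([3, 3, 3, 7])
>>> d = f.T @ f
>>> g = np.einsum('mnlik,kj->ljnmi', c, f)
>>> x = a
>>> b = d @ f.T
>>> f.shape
(5, 19)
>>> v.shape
(3, 5, 13, 13, 13)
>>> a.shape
(3, 3, 3, 7)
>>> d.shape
(19, 19)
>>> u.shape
(17, 5)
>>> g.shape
(13, 19, 5, 3, 13)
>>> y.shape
(19, 17)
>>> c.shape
(3, 5, 13, 13, 5)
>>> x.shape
(3, 3, 3, 7)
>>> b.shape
(19, 5)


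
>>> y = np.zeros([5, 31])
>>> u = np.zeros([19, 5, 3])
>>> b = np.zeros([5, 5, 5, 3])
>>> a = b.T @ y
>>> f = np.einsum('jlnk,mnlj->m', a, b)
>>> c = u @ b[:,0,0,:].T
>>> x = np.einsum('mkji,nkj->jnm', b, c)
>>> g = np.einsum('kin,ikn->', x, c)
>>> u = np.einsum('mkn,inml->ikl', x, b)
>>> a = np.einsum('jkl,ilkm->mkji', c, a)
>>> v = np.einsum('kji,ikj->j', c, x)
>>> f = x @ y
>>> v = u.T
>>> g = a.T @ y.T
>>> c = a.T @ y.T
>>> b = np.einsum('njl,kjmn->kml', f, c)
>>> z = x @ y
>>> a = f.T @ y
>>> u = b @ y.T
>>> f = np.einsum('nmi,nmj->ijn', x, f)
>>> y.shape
(5, 31)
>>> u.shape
(3, 5, 5)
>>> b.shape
(3, 5, 31)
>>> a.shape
(31, 19, 31)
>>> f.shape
(5, 31, 5)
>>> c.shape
(3, 19, 5, 5)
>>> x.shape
(5, 19, 5)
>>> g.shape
(3, 19, 5, 5)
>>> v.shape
(3, 19, 5)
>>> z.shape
(5, 19, 31)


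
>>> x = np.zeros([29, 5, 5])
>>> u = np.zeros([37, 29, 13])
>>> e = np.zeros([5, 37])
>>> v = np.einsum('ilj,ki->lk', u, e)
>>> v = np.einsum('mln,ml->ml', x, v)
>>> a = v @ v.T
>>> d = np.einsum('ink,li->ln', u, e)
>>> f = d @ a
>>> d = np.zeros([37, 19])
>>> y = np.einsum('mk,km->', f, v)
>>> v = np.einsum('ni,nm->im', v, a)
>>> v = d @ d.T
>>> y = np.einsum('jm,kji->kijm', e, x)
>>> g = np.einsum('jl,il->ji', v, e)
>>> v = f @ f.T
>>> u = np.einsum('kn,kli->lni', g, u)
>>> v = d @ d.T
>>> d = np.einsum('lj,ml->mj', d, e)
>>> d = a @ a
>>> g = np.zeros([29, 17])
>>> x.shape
(29, 5, 5)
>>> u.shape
(29, 5, 13)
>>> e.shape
(5, 37)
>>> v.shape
(37, 37)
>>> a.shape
(29, 29)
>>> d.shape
(29, 29)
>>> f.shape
(5, 29)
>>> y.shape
(29, 5, 5, 37)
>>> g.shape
(29, 17)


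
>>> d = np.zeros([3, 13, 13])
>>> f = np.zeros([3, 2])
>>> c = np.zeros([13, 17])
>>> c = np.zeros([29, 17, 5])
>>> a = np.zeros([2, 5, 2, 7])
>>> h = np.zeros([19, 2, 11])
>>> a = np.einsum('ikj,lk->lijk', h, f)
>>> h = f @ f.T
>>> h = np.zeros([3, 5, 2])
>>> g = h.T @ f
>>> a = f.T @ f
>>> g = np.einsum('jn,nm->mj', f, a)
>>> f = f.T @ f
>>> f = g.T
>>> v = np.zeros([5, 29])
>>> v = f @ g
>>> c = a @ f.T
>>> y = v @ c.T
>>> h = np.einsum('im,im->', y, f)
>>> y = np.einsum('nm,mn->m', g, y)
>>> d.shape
(3, 13, 13)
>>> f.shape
(3, 2)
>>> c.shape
(2, 3)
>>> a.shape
(2, 2)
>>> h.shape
()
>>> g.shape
(2, 3)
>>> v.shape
(3, 3)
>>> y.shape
(3,)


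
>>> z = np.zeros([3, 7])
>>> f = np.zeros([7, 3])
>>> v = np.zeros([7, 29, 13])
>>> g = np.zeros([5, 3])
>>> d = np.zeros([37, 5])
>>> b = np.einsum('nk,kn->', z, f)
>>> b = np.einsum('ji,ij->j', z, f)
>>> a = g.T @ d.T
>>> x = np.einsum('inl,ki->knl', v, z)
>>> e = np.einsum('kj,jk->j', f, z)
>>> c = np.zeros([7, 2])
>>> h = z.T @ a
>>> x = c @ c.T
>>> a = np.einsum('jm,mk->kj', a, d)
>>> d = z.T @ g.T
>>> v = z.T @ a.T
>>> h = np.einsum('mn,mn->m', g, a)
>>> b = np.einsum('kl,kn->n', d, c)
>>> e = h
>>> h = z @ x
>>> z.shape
(3, 7)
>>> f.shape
(7, 3)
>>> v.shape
(7, 5)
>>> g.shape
(5, 3)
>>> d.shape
(7, 5)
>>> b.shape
(2,)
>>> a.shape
(5, 3)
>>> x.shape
(7, 7)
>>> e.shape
(5,)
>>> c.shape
(7, 2)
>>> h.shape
(3, 7)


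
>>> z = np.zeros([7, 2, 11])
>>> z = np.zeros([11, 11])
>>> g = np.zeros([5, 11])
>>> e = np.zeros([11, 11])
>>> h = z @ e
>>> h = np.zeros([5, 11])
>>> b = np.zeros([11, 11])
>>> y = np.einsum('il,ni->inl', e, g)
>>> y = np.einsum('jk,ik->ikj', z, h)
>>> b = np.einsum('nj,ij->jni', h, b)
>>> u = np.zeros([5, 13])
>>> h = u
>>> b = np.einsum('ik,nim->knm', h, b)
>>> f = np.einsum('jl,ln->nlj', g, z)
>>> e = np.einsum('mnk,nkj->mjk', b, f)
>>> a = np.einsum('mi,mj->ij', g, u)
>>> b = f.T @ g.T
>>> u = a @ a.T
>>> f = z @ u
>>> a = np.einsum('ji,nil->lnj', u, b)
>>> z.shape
(11, 11)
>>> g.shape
(5, 11)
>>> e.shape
(13, 5, 11)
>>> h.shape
(5, 13)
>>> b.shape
(5, 11, 5)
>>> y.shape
(5, 11, 11)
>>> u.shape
(11, 11)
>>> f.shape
(11, 11)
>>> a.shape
(5, 5, 11)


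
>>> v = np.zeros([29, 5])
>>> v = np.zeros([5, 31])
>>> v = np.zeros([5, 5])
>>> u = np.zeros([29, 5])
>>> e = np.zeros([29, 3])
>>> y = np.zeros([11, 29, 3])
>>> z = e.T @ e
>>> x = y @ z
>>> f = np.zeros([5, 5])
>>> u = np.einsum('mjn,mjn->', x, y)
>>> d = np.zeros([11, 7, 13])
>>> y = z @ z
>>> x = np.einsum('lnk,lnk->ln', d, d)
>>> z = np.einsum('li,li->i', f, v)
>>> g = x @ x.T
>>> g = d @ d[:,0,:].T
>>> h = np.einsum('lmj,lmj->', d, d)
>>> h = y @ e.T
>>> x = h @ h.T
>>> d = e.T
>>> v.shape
(5, 5)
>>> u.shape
()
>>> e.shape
(29, 3)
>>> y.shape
(3, 3)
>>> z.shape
(5,)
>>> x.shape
(3, 3)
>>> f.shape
(5, 5)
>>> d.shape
(3, 29)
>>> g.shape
(11, 7, 11)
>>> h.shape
(3, 29)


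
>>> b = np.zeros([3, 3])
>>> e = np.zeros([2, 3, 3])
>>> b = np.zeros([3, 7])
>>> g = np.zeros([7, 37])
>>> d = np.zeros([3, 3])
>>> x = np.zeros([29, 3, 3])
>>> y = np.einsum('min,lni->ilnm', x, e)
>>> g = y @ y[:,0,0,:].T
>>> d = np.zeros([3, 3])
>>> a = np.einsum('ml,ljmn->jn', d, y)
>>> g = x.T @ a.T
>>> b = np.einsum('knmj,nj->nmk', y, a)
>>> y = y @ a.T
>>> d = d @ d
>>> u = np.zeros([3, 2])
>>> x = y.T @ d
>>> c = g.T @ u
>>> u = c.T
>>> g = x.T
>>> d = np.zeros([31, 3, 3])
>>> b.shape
(2, 3, 3)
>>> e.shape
(2, 3, 3)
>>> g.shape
(3, 2, 3, 2)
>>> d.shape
(31, 3, 3)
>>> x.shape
(2, 3, 2, 3)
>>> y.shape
(3, 2, 3, 2)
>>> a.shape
(2, 29)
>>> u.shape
(2, 3, 2)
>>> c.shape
(2, 3, 2)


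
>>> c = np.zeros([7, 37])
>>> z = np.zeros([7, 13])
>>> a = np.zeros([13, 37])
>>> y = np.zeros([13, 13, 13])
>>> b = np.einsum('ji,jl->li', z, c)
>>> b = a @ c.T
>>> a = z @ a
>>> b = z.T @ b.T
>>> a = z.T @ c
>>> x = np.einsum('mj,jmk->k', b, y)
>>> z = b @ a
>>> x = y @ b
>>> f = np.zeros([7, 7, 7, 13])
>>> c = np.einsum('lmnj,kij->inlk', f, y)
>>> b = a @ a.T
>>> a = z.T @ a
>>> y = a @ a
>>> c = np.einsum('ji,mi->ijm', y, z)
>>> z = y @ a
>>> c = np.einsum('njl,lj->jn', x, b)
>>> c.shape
(13, 13)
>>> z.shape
(37, 37)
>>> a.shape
(37, 37)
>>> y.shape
(37, 37)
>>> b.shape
(13, 13)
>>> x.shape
(13, 13, 13)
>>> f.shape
(7, 7, 7, 13)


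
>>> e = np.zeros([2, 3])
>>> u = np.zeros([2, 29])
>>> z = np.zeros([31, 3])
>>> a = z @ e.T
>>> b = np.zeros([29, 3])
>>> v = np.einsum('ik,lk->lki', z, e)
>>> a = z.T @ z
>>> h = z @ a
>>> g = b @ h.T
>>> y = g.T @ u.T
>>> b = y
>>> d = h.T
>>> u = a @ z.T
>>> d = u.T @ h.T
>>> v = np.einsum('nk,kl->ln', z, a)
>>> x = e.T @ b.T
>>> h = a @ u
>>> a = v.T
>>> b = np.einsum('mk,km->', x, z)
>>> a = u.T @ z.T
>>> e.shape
(2, 3)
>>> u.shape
(3, 31)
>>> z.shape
(31, 3)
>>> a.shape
(31, 31)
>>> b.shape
()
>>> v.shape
(3, 31)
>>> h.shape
(3, 31)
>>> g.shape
(29, 31)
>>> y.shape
(31, 2)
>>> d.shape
(31, 31)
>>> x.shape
(3, 31)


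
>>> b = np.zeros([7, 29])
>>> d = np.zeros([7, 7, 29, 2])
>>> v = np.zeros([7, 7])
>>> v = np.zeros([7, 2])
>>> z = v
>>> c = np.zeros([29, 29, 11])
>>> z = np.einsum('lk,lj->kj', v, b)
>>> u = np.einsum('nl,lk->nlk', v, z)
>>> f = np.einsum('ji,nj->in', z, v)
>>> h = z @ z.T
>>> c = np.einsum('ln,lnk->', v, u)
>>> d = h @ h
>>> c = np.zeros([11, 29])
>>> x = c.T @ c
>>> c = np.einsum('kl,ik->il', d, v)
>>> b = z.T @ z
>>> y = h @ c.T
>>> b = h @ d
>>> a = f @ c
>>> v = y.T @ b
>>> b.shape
(2, 2)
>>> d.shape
(2, 2)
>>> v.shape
(7, 2)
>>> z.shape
(2, 29)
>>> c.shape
(7, 2)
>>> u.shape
(7, 2, 29)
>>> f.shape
(29, 7)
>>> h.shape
(2, 2)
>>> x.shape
(29, 29)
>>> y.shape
(2, 7)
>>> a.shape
(29, 2)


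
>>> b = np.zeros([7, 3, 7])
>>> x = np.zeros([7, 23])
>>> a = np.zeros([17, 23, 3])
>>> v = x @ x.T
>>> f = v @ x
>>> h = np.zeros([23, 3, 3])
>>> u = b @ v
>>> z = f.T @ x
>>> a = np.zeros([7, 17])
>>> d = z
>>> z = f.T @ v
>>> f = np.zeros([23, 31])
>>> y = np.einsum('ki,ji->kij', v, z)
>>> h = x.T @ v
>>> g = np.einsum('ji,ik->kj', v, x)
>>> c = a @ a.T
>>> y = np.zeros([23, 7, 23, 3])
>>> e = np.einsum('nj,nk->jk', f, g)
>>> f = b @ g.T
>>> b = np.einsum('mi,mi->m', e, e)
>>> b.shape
(31,)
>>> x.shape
(7, 23)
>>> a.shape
(7, 17)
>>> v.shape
(7, 7)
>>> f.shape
(7, 3, 23)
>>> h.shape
(23, 7)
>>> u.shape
(7, 3, 7)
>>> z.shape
(23, 7)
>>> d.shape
(23, 23)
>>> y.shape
(23, 7, 23, 3)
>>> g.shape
(23, 7)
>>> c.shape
(7, 7)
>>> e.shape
(31, 7)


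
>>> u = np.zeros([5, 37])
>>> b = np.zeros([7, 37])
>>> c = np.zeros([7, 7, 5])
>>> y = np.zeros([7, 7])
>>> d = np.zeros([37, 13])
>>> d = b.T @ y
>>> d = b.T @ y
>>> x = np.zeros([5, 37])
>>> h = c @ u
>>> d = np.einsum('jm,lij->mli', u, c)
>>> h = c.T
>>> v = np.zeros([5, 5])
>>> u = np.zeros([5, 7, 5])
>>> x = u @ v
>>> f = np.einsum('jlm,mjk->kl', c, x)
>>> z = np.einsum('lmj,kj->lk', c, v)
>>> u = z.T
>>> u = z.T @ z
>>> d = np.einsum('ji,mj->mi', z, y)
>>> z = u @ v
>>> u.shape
(5, 5)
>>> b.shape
(7, 37)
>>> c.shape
(7, 7, 5)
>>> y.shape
(7, 7)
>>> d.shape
(7, 5)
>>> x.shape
(5, 7, 5)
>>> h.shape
(5, 7, 7)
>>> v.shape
(5, 5)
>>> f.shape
(5, 7)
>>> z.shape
(5, 5)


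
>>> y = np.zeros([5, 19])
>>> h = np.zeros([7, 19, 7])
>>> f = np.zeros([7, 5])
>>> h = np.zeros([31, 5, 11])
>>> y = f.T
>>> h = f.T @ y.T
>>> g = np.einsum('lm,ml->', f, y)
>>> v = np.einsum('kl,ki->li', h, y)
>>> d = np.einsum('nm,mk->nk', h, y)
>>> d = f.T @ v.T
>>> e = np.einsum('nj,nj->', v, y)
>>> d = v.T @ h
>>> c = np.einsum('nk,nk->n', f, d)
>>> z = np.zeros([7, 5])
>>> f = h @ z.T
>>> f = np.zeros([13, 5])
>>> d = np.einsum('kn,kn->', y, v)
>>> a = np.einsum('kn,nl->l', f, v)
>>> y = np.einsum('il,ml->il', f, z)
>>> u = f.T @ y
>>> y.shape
(13, 5)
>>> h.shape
(5, 5)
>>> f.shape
(13, 5)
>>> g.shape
()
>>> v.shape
(5, 7)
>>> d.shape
()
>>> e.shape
()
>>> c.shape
(7,)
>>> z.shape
(7, 5)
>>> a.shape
(7,)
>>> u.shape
(5, 5)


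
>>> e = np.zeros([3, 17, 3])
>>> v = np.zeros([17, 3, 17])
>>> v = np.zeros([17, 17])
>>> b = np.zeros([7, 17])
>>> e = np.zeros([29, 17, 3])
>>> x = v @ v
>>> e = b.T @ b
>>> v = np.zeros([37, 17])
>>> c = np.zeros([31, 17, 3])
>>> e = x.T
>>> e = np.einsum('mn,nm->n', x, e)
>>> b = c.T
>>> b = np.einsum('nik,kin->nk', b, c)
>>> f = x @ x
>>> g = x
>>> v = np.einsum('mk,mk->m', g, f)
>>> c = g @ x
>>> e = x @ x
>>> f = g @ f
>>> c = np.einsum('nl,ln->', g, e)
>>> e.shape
(17, 17)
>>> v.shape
(17,)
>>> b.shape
(3, 31)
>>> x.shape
(17, 17)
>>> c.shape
()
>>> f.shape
(17, 17)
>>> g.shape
(17, 17)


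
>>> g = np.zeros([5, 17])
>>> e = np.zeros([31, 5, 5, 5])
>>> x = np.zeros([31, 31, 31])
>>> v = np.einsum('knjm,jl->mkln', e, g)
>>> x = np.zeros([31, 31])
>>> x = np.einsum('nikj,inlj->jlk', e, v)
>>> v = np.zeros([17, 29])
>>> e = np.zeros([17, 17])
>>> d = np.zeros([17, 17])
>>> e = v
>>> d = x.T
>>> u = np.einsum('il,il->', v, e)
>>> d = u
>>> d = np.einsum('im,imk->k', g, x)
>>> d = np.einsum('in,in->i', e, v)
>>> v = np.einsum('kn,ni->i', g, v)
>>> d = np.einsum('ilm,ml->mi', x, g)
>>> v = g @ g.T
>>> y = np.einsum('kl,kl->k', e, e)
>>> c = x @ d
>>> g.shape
(5, 17)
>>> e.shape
(17, 29)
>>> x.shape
(5, 17, 5)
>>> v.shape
(5, 5)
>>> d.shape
(5, 5)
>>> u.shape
()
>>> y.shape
(17,)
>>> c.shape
(5, 17, 5)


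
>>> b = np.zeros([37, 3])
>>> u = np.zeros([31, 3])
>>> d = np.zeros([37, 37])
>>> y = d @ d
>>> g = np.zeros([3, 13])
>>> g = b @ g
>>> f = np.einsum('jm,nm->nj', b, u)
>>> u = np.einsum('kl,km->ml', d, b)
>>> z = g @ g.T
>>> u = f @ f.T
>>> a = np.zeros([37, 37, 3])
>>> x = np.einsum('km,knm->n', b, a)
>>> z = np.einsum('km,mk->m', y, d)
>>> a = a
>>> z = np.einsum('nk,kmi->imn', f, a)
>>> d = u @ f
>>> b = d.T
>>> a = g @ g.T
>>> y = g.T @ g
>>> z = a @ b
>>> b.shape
(37, 31)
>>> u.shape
(31, 31)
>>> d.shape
(31, 37)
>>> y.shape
(13, 13)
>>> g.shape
(37, 13)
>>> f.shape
(31, 37)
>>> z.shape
(37, 31)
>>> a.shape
(37, 37)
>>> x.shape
(37,)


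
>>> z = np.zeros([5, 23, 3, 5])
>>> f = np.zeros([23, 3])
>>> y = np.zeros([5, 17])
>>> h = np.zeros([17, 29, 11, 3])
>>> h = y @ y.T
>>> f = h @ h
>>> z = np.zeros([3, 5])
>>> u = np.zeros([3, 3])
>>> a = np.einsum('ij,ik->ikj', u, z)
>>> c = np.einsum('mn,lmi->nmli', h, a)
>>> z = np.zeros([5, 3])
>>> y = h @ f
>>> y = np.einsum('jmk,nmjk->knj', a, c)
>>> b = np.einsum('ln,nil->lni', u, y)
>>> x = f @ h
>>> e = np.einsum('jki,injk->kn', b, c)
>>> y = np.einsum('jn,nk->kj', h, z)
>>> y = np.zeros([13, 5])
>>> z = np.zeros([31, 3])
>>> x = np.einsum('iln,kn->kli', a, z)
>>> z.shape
(31, 3)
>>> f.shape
(5, 5)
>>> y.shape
(13, 5)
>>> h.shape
(5, 5)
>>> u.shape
(3, 3)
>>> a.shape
(3, 5, 3)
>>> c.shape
(5, 5, 3, 3)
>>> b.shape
(3, 3, 5)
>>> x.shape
(31, 5, 3)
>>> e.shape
(3, 5)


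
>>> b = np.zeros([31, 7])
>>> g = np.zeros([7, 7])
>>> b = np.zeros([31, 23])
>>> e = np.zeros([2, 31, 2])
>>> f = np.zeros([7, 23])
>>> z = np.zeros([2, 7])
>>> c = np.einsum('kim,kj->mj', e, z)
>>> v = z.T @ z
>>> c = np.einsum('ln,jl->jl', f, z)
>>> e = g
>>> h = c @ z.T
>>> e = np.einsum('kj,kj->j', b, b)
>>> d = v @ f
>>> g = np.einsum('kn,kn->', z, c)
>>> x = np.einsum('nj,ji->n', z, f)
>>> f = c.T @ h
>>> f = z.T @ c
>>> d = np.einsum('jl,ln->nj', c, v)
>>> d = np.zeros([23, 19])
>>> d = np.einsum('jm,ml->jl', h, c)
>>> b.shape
(31, 23)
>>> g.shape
()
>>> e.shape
(23,)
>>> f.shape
(7, 7)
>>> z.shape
(2, 7)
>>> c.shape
(2, 7)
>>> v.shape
(7, 7)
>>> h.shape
(2, 2)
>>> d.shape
(2, 7)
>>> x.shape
(2,)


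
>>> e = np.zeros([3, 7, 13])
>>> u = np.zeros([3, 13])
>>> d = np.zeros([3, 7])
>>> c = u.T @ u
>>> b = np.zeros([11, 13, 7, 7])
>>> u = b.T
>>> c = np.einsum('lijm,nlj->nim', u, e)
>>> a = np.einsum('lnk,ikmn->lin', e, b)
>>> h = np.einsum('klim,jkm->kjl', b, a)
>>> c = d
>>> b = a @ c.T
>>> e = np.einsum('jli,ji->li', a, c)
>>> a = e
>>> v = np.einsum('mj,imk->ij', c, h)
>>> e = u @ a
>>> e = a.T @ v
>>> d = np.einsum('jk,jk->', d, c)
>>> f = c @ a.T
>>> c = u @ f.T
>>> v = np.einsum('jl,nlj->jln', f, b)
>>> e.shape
(7, 7)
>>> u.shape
(7, 7, 13, 11)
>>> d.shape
()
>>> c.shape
(7, 7, 13, 3)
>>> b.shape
(3, 11, 3)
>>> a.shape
(11, 7)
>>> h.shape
(11, 3, 13)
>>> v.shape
(3, 11, 3)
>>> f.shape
(3, 11)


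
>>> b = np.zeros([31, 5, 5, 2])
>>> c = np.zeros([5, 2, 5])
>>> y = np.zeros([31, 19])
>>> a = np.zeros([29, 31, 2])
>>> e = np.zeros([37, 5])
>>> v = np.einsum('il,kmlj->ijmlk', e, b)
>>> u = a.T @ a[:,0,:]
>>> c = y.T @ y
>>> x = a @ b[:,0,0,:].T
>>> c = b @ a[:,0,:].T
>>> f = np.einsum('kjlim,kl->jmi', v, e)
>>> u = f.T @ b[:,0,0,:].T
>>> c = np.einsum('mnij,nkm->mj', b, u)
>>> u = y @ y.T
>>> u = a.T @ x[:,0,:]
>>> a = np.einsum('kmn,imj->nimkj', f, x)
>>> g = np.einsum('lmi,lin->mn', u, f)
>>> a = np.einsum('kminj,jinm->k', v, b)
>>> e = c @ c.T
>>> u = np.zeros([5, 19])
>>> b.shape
(31, 5, 5, 2)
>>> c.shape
(31, 2)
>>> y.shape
(31, 19)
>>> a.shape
(37,)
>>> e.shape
(31, 31)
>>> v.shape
(37, 2, 5, 5, 31)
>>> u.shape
(5, 19)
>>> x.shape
(29, 31, 31)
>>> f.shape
(2, 31, 5)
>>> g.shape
(31, 5)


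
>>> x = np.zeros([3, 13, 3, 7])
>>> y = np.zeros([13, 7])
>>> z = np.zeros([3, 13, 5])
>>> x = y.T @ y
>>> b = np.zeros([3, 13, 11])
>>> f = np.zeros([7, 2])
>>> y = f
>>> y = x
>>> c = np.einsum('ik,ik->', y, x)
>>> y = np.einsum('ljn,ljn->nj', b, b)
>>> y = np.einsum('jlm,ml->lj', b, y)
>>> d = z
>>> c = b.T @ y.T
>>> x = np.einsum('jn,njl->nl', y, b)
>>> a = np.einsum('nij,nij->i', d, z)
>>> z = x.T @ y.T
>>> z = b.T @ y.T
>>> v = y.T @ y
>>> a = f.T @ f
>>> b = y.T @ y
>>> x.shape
(3, 11)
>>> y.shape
(13, 3)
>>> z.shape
(11, 13, 13)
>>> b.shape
(3, 3)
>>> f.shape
(7, 2)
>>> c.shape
(11, 13, 13)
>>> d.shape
(3, 13, 5)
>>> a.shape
(2, 2)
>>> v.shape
(3, 3)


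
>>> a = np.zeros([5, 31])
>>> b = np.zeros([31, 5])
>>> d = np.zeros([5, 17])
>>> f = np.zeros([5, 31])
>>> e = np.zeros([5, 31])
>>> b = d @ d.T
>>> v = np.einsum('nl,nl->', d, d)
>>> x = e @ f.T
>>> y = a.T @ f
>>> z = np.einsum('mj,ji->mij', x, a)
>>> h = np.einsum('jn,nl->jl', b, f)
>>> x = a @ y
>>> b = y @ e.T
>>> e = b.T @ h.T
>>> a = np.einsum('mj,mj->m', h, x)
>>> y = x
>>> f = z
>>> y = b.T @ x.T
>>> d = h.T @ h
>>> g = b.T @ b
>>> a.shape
(5,)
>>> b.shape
(31, 5)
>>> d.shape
(31, 31)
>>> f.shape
(5, 31, 5)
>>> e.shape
(5, 5)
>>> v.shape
()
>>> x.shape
(5, 31)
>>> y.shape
(5, 5)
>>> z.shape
(5, 31, 5)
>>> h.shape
(5, 31)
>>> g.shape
(5, 5)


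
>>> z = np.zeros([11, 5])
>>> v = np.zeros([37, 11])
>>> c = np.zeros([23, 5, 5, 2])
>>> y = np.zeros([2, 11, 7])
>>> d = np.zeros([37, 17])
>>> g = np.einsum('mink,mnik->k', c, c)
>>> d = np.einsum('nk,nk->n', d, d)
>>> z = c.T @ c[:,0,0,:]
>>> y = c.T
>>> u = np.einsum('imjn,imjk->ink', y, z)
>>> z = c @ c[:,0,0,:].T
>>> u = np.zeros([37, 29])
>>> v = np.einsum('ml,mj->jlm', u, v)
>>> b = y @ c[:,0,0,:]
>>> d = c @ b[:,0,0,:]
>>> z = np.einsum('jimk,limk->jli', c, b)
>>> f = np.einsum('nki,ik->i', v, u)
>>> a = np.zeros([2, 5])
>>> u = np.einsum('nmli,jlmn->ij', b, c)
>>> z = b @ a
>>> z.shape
(2, 5, 5, 5)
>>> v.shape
(11, 29, 37)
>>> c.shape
(23, 5, 5, 2)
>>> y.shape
(2, 5, 5, 23)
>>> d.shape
(23, 5, 5, 2)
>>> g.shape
(2,)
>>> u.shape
(2, 23)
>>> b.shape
(2, 5, 5, 2)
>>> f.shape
(37,)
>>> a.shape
(2, 5)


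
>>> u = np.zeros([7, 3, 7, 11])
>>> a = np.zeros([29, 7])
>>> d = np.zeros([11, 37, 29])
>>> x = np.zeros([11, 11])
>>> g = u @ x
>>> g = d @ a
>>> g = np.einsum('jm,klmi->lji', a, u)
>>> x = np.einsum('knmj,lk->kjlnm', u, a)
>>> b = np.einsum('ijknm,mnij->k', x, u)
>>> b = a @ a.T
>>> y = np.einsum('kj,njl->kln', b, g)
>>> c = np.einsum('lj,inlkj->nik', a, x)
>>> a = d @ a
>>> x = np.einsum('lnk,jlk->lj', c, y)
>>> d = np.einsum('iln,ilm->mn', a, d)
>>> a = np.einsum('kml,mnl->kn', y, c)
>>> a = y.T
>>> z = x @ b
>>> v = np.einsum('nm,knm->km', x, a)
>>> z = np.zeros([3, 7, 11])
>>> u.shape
(7, 3, 7, 11)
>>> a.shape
(3, 11, 29)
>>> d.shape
(29, 7)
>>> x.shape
(11, 29)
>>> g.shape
(3, 29, 11)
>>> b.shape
(29, 29)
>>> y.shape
(29, 11, 3)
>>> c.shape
(11, 7, 3)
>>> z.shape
(3, 7, 11)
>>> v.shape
(3, 29)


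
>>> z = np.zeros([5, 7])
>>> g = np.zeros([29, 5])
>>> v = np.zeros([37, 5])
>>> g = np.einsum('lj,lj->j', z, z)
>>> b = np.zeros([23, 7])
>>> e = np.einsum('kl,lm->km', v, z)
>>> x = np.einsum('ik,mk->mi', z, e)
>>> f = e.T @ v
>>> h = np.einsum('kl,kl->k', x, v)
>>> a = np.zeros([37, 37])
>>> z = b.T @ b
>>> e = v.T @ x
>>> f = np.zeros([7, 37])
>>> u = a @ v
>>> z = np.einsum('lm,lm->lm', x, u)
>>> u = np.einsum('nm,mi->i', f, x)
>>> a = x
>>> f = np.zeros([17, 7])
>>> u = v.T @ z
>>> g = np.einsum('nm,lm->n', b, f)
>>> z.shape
(37, 5)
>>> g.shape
(23,)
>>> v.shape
(37, 5)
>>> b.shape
(23, 7)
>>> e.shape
(5, 5)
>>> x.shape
(37, 5)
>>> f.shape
(17, 7)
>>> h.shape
(37,)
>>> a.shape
(37, 5)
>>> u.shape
(5, 5)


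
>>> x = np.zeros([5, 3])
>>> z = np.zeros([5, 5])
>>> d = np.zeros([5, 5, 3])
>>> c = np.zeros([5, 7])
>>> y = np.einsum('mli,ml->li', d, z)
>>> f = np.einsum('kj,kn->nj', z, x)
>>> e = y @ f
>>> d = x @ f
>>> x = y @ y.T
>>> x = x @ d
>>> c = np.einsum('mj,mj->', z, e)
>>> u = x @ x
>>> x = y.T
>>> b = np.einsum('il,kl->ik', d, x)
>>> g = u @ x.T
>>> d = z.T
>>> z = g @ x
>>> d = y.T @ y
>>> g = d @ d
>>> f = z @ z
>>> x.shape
(3, 5)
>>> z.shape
(5, 5)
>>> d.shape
(3, 3)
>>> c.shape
()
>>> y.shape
(5, 3)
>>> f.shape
(5, 5)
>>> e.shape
(5, 5)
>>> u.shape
(5, 5)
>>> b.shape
(5, 3)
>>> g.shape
(3, 3)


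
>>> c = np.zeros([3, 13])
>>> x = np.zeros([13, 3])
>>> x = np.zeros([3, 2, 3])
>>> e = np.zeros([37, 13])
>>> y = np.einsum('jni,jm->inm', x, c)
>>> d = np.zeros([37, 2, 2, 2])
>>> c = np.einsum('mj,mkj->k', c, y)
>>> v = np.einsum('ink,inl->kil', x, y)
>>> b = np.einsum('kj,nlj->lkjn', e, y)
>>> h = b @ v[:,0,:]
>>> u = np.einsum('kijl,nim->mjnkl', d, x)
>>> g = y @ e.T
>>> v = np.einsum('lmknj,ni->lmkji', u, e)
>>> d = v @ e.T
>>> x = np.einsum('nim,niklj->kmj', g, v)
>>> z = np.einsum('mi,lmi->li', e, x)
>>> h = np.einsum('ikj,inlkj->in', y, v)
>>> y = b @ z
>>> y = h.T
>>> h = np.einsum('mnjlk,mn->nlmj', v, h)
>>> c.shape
(2,)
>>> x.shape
(3, 37, 13)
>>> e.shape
(37, 13)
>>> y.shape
(2, 3)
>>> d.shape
(3, 2, 3, 2, 37)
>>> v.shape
(3, 2, 3, 2, 13)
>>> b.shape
(2, 37, 13, 3)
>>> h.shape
(2, 2, 3, 3)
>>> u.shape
(3, 2, 3, 37, 2)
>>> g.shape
(3, 2, 37)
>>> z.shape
(3, 13)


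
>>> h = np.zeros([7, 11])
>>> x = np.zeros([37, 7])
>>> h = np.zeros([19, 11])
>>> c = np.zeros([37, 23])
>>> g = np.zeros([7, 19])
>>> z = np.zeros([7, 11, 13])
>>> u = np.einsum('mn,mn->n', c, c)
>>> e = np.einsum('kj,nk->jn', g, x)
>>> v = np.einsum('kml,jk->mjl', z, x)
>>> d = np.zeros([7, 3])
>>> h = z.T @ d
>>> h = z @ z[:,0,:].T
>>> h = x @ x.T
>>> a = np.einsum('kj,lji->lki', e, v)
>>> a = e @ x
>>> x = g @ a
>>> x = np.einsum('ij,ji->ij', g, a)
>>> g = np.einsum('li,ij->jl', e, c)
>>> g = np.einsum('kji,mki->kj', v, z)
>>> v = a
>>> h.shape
(37, 37)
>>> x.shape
(7, 19)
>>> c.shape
(37, 23)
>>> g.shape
(11, 37)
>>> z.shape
(7, 11, 13)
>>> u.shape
(23,)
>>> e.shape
(19, 37)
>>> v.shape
(19, 7)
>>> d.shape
(7, 3)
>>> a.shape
(19, 7)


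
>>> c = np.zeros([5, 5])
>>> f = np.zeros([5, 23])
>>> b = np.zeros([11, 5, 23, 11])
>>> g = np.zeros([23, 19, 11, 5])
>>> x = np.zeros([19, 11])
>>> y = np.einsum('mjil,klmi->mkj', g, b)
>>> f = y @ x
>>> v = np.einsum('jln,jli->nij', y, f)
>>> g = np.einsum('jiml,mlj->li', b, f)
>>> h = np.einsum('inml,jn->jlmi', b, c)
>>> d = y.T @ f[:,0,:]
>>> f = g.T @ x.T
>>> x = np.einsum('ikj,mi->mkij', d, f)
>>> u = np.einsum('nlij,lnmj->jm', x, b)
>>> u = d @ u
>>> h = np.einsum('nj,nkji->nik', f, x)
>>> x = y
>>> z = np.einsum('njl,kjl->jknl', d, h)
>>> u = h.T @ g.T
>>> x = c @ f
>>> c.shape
(5, 5)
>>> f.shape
(5, 19)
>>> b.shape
(11, 5, 23, 11)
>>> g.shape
(11, 5)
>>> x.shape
(5, 19)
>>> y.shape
(23, 11, 19)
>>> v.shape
(19, 11, 23)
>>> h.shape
(5, 11, 11)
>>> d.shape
(19, 11, 11)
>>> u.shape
(11, 11, 11)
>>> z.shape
(11, 5, 19, 11)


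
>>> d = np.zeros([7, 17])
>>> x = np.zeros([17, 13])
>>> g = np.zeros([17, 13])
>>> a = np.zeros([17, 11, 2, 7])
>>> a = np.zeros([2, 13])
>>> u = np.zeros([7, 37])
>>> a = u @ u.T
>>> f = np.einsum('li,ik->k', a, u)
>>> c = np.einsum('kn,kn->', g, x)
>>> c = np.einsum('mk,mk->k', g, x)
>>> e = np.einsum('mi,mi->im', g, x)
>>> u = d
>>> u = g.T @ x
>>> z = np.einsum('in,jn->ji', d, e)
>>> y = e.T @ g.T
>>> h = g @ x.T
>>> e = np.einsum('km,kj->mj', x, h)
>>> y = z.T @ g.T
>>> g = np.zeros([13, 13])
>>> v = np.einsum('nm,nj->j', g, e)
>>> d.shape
(7, 17)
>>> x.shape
(17, 13)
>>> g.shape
(13, 13)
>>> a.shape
(7, 7)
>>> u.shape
(13, 13)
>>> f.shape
(37,)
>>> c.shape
(13,)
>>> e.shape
(13, 17)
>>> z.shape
(13, 7)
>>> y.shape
(7, 17)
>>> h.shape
(17, 17)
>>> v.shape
(17,)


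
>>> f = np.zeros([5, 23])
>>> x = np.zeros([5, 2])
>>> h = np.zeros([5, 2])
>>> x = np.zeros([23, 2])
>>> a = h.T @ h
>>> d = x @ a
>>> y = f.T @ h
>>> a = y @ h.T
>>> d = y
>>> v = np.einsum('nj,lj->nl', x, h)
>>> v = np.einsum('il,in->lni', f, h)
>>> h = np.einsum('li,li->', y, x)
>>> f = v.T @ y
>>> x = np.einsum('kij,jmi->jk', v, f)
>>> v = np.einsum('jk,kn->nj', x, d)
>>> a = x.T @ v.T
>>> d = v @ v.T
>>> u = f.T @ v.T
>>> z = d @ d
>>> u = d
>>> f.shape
(5, 2, 2)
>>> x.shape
(5, 23)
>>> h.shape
()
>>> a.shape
(23, 2)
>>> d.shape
(2, 2)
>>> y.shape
(23, 2)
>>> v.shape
(2, 5)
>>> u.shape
(2, 2)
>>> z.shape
(2, 2)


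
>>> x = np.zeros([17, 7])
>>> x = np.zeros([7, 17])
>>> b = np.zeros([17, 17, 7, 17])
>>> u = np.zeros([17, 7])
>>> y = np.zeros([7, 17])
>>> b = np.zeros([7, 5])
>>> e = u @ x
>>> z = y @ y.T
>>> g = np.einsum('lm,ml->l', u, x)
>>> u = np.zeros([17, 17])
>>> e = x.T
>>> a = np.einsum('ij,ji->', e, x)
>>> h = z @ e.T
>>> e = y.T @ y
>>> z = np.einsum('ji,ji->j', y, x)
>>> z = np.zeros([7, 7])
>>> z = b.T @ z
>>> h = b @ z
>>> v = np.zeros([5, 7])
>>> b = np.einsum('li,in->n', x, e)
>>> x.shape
(7, 17)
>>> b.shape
(17,)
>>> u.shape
(17, 17)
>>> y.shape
(7, 17)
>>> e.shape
(17, 17)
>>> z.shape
(5, 7)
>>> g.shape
(17,)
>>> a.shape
()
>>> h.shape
(7, 7)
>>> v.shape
(5, 7)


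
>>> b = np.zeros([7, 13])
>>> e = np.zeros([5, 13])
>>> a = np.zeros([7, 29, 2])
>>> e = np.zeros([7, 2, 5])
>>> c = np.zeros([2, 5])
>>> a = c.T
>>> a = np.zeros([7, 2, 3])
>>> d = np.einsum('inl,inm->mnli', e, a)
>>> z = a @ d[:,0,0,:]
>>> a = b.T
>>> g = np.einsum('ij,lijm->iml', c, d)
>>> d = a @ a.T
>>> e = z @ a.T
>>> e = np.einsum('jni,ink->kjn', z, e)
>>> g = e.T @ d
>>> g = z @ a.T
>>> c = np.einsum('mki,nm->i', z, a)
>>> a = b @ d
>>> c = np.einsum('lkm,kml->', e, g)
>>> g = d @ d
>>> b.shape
(7, 13)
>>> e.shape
(13, 7, 2)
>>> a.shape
(7, 13)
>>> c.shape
()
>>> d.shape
(13, 13)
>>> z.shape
(7, 2, 7)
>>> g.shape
(13, 13)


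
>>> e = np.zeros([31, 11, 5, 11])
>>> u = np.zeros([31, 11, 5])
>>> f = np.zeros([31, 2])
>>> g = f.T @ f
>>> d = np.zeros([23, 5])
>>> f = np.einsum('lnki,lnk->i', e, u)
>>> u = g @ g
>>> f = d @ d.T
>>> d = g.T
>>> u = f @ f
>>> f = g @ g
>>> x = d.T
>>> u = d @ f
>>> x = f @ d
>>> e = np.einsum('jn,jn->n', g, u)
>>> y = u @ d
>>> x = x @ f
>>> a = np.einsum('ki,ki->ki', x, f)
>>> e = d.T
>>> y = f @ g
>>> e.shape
(2, 2)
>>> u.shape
(2, 2)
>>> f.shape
(2, 2)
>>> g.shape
(2, 2)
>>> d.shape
(2, 2)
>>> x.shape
(2, 2)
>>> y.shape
(2, 2)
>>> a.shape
(2, 2)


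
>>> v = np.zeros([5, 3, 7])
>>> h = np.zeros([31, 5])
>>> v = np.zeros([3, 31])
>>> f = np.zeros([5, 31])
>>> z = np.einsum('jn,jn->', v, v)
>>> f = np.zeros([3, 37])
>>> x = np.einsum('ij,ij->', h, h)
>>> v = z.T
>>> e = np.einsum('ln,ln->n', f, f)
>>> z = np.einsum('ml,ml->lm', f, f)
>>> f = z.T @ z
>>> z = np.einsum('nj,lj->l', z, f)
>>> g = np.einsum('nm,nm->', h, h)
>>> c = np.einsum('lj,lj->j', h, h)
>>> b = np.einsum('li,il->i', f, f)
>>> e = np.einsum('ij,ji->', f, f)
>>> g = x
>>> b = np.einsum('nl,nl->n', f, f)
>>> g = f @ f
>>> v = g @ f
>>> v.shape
(3, 3)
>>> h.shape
(31, 5)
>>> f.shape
(3, 3)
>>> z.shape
(3,)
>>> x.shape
()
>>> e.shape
()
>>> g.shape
(3, 3)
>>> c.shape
(5,)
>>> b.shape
(3,)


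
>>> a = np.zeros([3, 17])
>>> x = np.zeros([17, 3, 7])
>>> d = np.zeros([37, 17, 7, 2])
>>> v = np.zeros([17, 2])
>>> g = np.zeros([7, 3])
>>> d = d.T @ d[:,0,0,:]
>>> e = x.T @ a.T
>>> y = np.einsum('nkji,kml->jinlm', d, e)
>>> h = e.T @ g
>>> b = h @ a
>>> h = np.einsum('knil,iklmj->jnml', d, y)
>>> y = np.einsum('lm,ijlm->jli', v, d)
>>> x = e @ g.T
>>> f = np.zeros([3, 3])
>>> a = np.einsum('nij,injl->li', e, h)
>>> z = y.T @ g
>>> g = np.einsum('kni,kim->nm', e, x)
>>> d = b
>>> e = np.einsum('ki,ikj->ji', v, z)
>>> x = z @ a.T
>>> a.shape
(2, 3)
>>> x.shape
(2, 17, 2)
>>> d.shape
(3, 3, 17)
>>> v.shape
(17, 2)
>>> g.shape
(3, 7)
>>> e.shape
(3, 2)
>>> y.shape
(7, 17, 2)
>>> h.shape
(3, 7, 3, 2)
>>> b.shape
(3, 3, 17)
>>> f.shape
(3, 3)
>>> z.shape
(2, 17, 3)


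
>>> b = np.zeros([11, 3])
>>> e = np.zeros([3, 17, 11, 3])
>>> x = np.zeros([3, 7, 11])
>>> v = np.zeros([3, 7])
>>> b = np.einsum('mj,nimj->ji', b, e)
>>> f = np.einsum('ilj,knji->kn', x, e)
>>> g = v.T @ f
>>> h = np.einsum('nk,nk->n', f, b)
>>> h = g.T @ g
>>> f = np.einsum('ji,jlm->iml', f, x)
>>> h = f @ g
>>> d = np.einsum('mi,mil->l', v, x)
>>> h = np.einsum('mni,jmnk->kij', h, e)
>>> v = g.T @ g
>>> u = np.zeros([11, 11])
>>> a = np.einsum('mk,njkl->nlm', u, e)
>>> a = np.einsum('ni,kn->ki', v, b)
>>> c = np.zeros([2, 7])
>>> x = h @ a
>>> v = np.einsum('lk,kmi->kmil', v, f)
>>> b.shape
(3, 17)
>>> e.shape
(3, 17, 11, 3)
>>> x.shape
(3, 17, 17)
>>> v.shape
(17, 11, 7, 17)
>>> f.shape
(17, 11, 7)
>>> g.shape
(7, 17)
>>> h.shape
(3, 17, 3)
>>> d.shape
(11,)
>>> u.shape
(11, 11)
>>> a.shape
(3, 17)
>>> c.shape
(2, 7)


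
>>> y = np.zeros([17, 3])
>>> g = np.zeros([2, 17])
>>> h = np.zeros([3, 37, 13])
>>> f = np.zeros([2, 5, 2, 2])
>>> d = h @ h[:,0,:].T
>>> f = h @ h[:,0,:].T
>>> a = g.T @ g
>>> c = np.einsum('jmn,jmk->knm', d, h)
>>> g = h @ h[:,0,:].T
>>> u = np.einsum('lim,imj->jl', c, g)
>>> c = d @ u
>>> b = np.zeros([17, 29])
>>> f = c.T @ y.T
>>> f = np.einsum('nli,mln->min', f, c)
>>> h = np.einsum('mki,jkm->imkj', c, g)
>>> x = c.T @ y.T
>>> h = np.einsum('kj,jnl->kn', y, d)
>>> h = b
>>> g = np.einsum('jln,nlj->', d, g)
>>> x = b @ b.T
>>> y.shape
(17, 3)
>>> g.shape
()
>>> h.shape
(17, 29)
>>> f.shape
(3, 17, 13)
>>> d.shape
(3, 37, 3)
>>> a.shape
(17, 17)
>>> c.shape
(3, 37, 13)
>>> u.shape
(3, 13)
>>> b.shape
(17, 29)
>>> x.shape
(17, 17)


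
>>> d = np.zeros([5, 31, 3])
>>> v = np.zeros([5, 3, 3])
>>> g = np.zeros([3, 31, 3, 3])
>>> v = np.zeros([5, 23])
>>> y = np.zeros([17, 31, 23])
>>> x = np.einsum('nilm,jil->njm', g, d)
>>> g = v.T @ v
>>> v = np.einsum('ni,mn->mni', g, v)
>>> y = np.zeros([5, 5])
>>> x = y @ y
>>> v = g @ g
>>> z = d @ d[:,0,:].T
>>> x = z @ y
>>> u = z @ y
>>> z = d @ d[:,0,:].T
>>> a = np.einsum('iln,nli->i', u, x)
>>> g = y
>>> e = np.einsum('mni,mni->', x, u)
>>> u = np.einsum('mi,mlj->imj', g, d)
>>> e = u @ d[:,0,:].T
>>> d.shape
(5, 31, 3)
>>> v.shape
(23, 23)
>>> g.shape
(5, 5)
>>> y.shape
(5, 5)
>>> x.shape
(5, 31, 5)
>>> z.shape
(5, 31, 5)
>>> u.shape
(5, 5, 3)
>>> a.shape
(5,)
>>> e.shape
(5, 5, 5)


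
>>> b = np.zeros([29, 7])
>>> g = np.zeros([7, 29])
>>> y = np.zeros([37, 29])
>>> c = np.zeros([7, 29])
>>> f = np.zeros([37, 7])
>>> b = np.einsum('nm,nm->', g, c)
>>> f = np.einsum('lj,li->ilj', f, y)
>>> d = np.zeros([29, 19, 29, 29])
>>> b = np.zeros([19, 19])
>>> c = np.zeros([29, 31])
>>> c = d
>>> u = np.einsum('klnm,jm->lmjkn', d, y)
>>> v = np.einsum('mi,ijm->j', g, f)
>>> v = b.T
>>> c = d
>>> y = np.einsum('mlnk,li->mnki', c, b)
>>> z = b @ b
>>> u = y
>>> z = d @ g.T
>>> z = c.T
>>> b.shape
(19, 19)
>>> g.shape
(7, 29)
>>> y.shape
(29, 29, 29, 19)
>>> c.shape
(29, 19, 29, 29)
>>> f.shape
(29, 37, 7)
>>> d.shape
(29, 19, 29, 29)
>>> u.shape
(29, 29, 29, 19)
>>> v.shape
(19, 19)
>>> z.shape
(29, 29, 19, 29)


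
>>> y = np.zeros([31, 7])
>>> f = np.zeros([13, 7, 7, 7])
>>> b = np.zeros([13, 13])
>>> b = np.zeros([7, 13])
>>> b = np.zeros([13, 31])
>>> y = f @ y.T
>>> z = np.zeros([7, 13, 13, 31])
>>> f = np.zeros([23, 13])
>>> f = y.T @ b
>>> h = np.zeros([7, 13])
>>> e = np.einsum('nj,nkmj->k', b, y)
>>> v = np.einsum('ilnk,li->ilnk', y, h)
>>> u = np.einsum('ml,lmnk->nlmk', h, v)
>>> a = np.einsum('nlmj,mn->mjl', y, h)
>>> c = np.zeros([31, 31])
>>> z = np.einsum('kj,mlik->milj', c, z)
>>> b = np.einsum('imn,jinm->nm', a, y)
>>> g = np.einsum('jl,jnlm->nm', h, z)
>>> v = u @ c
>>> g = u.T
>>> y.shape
(13, 7, 7, 31)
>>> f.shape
(31, 7, 7, 31)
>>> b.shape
(7, 31)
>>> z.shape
(7, 13, 13, 31)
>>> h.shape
(7, 13)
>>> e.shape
(7,)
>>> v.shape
(7, 13, 7, 31)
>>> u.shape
(7, 13, 7, 31)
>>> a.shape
(7, 31, 7)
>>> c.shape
(31, 31)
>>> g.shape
(31, 7, 13, 7)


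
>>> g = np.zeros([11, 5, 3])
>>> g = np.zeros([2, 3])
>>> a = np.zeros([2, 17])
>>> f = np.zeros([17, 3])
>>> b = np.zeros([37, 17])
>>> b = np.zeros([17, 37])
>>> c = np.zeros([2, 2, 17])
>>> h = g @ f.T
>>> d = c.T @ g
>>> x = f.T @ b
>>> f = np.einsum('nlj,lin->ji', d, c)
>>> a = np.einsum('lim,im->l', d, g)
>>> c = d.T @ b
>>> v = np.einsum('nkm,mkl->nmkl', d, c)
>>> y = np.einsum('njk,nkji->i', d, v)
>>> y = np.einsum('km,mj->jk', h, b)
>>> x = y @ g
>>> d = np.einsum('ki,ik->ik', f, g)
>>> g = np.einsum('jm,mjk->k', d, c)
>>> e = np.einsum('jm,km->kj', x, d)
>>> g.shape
(37,)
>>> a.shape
(17,)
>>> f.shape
(3, 2)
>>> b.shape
(17, 37)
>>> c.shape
(3, 2, 37)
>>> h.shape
(2, 17)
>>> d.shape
(2, 3)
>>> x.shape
(37, 3)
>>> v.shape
(17, 3, 2, 37)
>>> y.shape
(37, 2)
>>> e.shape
(2, 37)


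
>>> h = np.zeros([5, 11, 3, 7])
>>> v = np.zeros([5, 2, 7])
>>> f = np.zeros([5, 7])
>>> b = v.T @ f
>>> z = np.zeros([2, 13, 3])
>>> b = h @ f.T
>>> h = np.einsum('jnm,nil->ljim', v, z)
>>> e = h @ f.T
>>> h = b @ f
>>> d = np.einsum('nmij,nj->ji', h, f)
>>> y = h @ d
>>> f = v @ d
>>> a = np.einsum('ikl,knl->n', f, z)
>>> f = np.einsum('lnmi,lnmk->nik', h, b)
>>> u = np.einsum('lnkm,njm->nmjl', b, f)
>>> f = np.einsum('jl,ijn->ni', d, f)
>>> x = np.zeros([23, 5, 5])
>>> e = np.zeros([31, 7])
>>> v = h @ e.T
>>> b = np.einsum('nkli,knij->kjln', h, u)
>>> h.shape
(5, 11, 3, 7)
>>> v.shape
(5, 11, 3, 31)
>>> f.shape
(5, 11)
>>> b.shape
(11, 5, 3, 5)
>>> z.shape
(2, 13, 3)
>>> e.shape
(31, 7)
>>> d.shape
(7, 3)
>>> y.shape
(5, 11, 3, 3)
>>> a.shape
(13,)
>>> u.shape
(11, 5, 7, 5)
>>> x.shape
(23, 5, 5)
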